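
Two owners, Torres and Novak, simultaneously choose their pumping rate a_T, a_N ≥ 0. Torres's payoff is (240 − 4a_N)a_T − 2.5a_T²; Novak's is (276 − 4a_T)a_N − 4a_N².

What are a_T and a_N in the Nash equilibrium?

Expanding Torres's payoff: 240a_T − 4a_Na_T − 2.5a_T².
∂π/∂a_T = 240 − 4a_N − 5a_T = 0, so a_T = 48 − 0.8a_N.
Likewise for Novak: a_N = 34.5 − 0.5a_T.
Substituting the second reaction function into the first: a_T = 48 − 0.8(34.5 − 0.5a_T), which gives 0.6a_T = 20.4 ⇒ a_T = 34.
Then a_N = 34.5 − 0.5·34 = 17.5.

34, 17.5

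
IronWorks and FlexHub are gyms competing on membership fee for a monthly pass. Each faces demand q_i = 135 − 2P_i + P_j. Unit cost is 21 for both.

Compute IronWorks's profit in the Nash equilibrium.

IronWorks's profit: π = (P_{IronWorks} − 21)(135 − 2P_{IronWorks} + P_{FlexHub}).
∂π/∂P_{IronWorks} = 177 − 4P_{IronWorks} + P_{FlexHub} = 0 ⇒ P_{IronWorks} = 44.25 + 0.25P_{FlexHub}.
The game is symmetric, so in equilibrium P_{FlexHub} = P_{IronWorks}: the reaction function gives 0.75P_{IronWorks} = 44.25, hence P_{IronWorks} = 59.
q_{IronWorks} = 135 − 2·59 + 59 = 76.
Profit = (59 − 21)·76 = 2888.

2888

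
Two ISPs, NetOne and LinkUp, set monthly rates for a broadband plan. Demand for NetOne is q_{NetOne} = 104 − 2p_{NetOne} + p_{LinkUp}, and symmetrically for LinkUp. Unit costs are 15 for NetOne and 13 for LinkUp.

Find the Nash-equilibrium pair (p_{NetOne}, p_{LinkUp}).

44.4, 43.6

NetOne's profit: π = (p_{NetOne} − 15)(104 − 2p_{NetOne} + p_{LinkUp}).
∂π/∂p_{NetOne} = 134 − 4p_{NetOne} + p_{LinkUp} = 0 ⇒ p_{NetOne} = 33.5 + 0.25p_{LinkUp}.
Similarly p_{LinkUp} = 32.5 + 0.25p_{NetOne}.
Plugging p_{LinkUp} into NetOne's best response: p_{NetOne} = 33.5 + 0.25(32.5 + 0.25p_{NetOne}) ⇒ 0.9375p_{NetOne} = 41.625, so p_{NetOne} = 44.4.
Then p_{LinkUp} = 32.5 + 0.25·44.4 = 43.6.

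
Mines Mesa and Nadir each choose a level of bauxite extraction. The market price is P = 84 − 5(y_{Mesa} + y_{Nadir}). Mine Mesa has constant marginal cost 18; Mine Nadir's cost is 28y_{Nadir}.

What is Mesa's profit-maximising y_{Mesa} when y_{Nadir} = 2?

5.6

Mine Mesa's profit: π = y_{Mesa}(84 − 5(y_{Mesa} + y_{Nadir})) − 18y_{Mesa}.
∂π/∂y_{Mesa} = 66 − 10y_{Mesa} − 5y_{Nadir} = 0, so y_{Mesa} = 6.6 − 0.5y_{Nadir}.
At y_{Nadir} = 2: y_{Mesa} = 6.6 − 0.5·2 = 5.6.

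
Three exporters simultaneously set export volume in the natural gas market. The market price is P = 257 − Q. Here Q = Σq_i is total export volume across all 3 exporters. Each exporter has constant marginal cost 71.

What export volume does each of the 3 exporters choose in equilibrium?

A representative exporter's profit is π_i = q_i(257 − Q) − 71q_i, with Q = q_i + Σ_{j≠i} q_j.
First-order condition: 186 − 2q_i − Σ_{j≠i} q_j = 0.
In a symmetric equilibrium every exporter chooses the same q, so Σ_{j≠i} q_j = 2q. The condition becomes 186 − 4q = 0, giving q = 186/4 = 46.5.

46.5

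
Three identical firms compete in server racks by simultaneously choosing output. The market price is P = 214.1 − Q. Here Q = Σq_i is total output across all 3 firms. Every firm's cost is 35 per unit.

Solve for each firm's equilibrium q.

A representative firm's profit is π_i = q_i(214.1 − Q) − 35q_i, with Q = q_i + Σ_{j≠i} q_j.
First-order condition: 179.1 − 2q_i − Σ_{j≠i} q_j = 0.
With identical firms, set every q_j = q: then 179.1 − 2q − 2q = 0, i.e. q = 179.1/4 = 44.775.

44.775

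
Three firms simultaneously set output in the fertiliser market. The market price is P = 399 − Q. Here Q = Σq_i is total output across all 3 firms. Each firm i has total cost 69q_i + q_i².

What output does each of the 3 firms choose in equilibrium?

A representative firm's profit is π_i = q_i(399 − Q) − 69q_i − q_i², with Q = q_i + Σ_{j≠i} q_j.
First-order condition: 330 − 4q_i − Σ_{j≠i} q_j = 0.
Imposing symmetry (q_j = q for all j) turns Σ_{j≠i} q_j into 2q, so 330 = 6q and q = 55.

55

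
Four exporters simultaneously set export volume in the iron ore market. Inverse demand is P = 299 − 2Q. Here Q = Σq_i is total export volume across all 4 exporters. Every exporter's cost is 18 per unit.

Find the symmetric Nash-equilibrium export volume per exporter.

A representative exporter's profit is π_i = q_i(299 − 2Q) − 18q_i, with Q = q_i + Σ_{j≠i} q_j.
First-order condition: 281 − 4q_i − 2Σ_{j≠i} q_j = 0.
Imposing symmetry (q_j = q for all j) turns Σ_{j≠i} q_j into 3q, so 281 = 10q and q = 28.1.

28.1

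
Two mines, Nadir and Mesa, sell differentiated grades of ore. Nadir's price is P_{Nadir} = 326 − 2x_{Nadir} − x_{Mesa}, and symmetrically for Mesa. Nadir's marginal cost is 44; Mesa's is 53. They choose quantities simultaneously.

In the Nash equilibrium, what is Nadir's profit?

Mine Nadir's profit: π = x_{Nadir}(326 − 2x_{Nadir} − x_{Mesa}) − 44x_{Nadir}.
∂π/∂x_{Nadir} = 282 − 4x_{Nadir} − x_{Mesa} = 0 ⇒ x_{Nadir} = 70.5 − 0.25x_{Mesa}.
Similarly x_{Mesa} = 68.25 − 0.25x_{Nadir}.
Plugging x_{Mesa} into Nadir's best response: x_{Nadir} = 70.5 − 0.25(68.25 − 0.25x_{Nadir}) ⇒ 0.9375x_{Nadir} = 53.4375, so x_{Nadir} = 57.
Then x_{Mesa} = 68.25 − 0.25·57 = 54.
P_{Nadir} = 326 − 2·57 − 54 = 158.
Profit = (158 − 44)·57 = 6498.

6498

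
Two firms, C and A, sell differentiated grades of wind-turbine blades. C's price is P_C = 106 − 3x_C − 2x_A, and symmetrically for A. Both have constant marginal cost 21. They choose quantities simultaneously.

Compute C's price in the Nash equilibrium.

Firm C's profit: π = x_C(106 − 3x_C − 2x_A) − 21x_C.
∂π/∂x_C = 85 − 6x_C − 2x_A = 0 ⇒ x_C = 85/6 − (1/3)x_A.
Setting x_C = x_A in the reaction function: x_C = 85/6 − (1/3)x_C, so x_C = (85/6) / (4/3) = 10.625.
P_C = 106 − 3·10.625 − 2·10.625 = 52.875.

52.875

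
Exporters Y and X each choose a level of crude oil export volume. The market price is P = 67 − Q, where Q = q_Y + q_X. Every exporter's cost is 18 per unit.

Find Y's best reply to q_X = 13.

18

Exporter Y's profit: π = q_Y(67 − (q_Y + q_X)) − 18q_Y.
∂π/∂q_Y = 49 − 2q_Y − q_X = 0, so q_Y = 24.5 − 0.5q_X.
At q_X = 13: q_Y = 24.5 − 0.5·13 = 18.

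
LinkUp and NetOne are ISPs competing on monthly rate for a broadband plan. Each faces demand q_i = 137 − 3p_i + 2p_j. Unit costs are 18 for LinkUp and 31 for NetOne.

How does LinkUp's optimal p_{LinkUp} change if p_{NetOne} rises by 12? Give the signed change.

4

LinkUp's profit: π = (p_{LinkUp} − 18)(137 − 3p_{LinkUp} + 2p_{NetOne}).
∂π/∂p_{LinkUp} = 191 − 6p_{LinkUp} + 2p_{NetOne} = 0 ⇒ p_{LinkUp} = 191/6 + (1/3)p_{NetOne}.
The reaction-function slope is 1/3, so a 12-unit rise in p_{NetOne} moves p_{LinkUp} by 1/3 × 12 = 4. LinkUp's best response rises — the actions are strategic complements.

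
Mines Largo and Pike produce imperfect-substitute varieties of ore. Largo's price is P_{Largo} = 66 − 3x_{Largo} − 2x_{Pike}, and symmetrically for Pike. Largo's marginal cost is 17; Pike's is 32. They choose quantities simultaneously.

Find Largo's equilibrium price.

38.1875

Mine Largo's profit: π = x_{Largo}(66 − 3x_{Largo} − 2x_{Pike}) − 17x_{Largo}.
∂π/∂x_{Largo} = 49 − 6x_{Largo} − 2x_{Pike} = 0 ⇒ x_{Largo} = 49/6 − (1/3)x_{Pike}.
Similarly x_{Pike} = 17/3 − (1/3)x_{Largo}.
Substituting the second reaction function into the first: x_{Largo} = 49/6 − (1/3)(17/3 − (1/3)x_{Largo}), which gives (8/9)x_{Largo} = 113/18 ⇒ x_{Largo} = 7.0625.
Then x_{Pike} = 17/3 − (1/3)·7.0625 = 3.3125.
P_{Largo} = 66 − 3·7.0625 − 2·3.3125 = 38.1875.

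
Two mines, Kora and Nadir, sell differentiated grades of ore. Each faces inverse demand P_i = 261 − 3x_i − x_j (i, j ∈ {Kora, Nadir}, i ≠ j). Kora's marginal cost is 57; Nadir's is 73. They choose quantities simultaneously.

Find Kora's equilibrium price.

145.8

Mine Kora's profit: π = x_{Kora}(261 − 3x_{Kora} − x_{Nadir}) − 57x_{Kora}.
∂π/∂x_{Kora} = 204 − 6x_{Kora} − x_{Nadir} = 0 ⇒ x_{Kora} = 34 − (1/6)x_{Nadir}.
Similarly x_{Nadir} = 94/3 − (1/6)x_{Kora}.
Plugging x_{Nadir} into Kora's best response: x_{Kora} = 34 − (1/6)(94/3 − (1/6)x_{Kora}) ⇒ (35/36)x_{Kora} = 259/9, so x_{Kora} = 29.6.
Then x_{Nadir} = 94/3 − (1/6)·29.6 = 26.4.
P_{Kora} = 261 − 3·29.6 − 26.4 = 145.8.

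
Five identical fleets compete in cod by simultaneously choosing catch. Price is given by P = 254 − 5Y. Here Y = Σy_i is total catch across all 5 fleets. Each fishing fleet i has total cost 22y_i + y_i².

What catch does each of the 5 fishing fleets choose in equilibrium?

A representative fishing fleet's profit is π_i = y_i(254 − 5Y) − 22y_i − y_i², with Y = y_i + Σ_{j≠i} y_j.
First-order condition: 232 − 12y_i − 5Σ_{j≠i} y_j = 0.
With identical fishing fleets, set every y_j = y: then 232 − 12y − 20y = 0, i.e. y = 232/32 = 7.25.

7.25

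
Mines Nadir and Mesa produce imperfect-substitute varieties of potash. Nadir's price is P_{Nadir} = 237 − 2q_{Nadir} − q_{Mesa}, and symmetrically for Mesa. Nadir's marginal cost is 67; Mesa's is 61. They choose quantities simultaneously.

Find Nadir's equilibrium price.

134.2

Mine Nadir's profit: π = q_{Nadir}(237 − 2q_{Nadir} − q_{Mesa}) − 67q_{Nadir}.
∂π/∂q_{Nadir} = 170 − 4q_{Nadir} − q_{Mesa} = 0 ⇒ q_{Nadir} = 42.5 − 0.25q_{Mesa}.
Similarly q_{Mesa} = 44 − 0.25q_{Nadir}.
Plugging q_{Mesa} into Nadir's best response: q_{Nadir} = 42.5 − 0.25(44 − 0.25q_{Nadir}) ⇒ 0.9375q_{Nadir} = 31.5, so q_{Nadir} = 33.6.
Then q_{Mesa} = 44 − 0.25·33.6 = 35.6.
P_{Nadir} = 237 − 2·33.6 − 35.6 = 134.2.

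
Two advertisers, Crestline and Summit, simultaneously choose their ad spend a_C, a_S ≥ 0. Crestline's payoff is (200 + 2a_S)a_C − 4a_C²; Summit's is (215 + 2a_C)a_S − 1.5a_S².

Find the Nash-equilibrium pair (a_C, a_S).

Expanding Crestline's payoff: 200a_C + 2a_Sa_C − 4a_C².
∂π/∂a_C = 200 + 2a_S − 8a_C = 0, so a_C = 25 + 0.25a_S.
Likewise for Summit: a_S = 215/3 + (2/3)a_C.
Substituting the second reaction function into the first: a_C = 25 + 0.25(215/3 + (2/3)a_C), which gives (5/6)a_C = 515/12 ⇒ a_C = 51.5.
Then a_S = 215/3 + (2/3)·51.5 = 106.

51.5, 106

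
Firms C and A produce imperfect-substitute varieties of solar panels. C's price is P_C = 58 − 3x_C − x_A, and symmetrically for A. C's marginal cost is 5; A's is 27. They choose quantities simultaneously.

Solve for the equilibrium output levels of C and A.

8.2, 3.8

Firm C's profit: π = x_C(58 − 3x_C − x_A) − 5x_C.
∂π/∂x_C = 53 − 6x_C − x_A = 0 ⇒ x_C = 53/6 − (1/6)x_A.
Similarly x_A = 31/6 − (1/6)x_C.
Plugging x_A into C's best response: x_C = 53/6 − (1/6)(31/6 − (1/6)x_C) ⇒ (35/36)x_C = 287/36, so x_C = 8.2.
Then x_A = 31/6 − (1/6)·8.2 = 3.8.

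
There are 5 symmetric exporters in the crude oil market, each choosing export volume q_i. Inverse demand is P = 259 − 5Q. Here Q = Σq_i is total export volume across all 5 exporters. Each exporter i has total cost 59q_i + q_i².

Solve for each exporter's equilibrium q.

6.25

A representative exporter's profit is π_i = q_i(259 − 5Q) − 59q_i − q_i², with Q = q_i + Σ_{j≠i} q_j.
First-order condition: 200 − 12q_i − 5Σ_{j≠i} q_j = 0.
In a symmetric equilibrium every exporter chooses the same q, so Σ_{j≠i} q_j = 4q. The condition becomes 200 − 32q = 0, giving q = 200/32 = 6.25.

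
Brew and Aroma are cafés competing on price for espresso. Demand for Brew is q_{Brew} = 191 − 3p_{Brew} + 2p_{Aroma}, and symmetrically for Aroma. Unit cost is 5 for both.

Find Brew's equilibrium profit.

6486.75

Brew's profit: π = (p_{Brew} − 5)(191 − 3p_{Brew} + 2p_{Aroma}).
∂π/∂p_{Brew} = 206 − 6p_{Brew} + 2p_{Aroma} = 0 ⇒ p_{Brew} = 103/3 + (1/3)p_{Aroma}.
Setting p_{Brew} = p_{Aroma} in the reaction function: p_{Brew} = 103/3 + (1/3)p_{Brew}, so p_{Brew} = (103/3) / (2/3) = 51.5.
q_{Brew} = 191 − 3·51.5 + 2·51.5 = 139.5.
Profit = (51.5 − 5)·139.5 = 6486.75.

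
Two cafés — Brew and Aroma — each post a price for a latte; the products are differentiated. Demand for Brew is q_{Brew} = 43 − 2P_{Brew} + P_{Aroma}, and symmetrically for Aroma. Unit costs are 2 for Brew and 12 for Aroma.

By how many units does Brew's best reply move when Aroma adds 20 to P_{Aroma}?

5

Brew's profit: π = (P_{Brew} − 2)(43 − 2P_{Brew} + P_{Aroma}).
∂π/∂P_{Brew} = 47 − 4P_{Brew} + P_{Aroma} = 0 ⇒ P_{Brew} = 11.75 + 0.25P_{Aroma}.
The reaction-function slope is 0.25, so a 20-unit rise in P_{Aroma} moves P_{Brew} by 0.25 × 20 = 5. Brew's best response rises — the actions are strategic complements.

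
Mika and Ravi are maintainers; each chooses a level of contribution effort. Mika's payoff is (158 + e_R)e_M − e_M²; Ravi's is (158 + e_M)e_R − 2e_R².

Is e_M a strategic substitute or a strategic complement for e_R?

Expanding Mika's payoff: 158e_M + e_Re_M − e_M².
∂π/∂e_M = 158 + e_R − 2e_M = 0, so e_M = 79 + 0.5e_R.
The best-response slope de_M/de_R = 0.5 > 0: the reaction function is upward-sloping, so the choices are strategic complements.

strategic complements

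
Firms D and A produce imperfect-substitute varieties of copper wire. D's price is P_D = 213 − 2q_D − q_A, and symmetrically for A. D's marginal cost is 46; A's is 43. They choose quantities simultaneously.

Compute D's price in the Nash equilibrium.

Firm D's profit: π = q_D(213 − 2q_D − q_A) − 46q_D.
∂π/∂q_D = 167 − 4q_D − q_A = 0 ⇒ q_D = 41.75 − 0.25q_A.
Similarly q_A = 42.5 − 0.25q_D.
Substituting the second reaction function into the first: q_D = 41.75 − 0.25(42.5 − 0.25q_D), which gives 0.9375q_D = 31.125 ⇒ q_D = 33.2.
Then q_A = 42.5 − 0.25·33.2 = 34.2.
P_D = 213 − 2·33.2 − 34.2 = 112.4.

112.4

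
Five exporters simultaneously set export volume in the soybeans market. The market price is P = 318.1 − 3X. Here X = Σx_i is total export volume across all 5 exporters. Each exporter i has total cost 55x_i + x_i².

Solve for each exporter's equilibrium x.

13.155

A representative exporter's profit is π_i = x_i(318.1 − 3X) − 55x_i − x_i², with X = x_i + Σ_{j≠i} x_j.
First-order condition: 263.1 − 8x_i − 3Σ_{j≠i} x_j = 0.
In a symmetric equilibrium every exporter chooses the same x, so Σ_{j≠i} x_j = 4x. The condition becomes 263.1 − 20x = 0, giving x = 263.1/20 = 13.155.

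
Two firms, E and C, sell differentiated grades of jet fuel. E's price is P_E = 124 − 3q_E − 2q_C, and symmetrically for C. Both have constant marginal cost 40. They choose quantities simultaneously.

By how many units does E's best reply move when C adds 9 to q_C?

Firm E's profit: π = q_E(124 − 3q_E − 2q_C) − 40q_E.
∂π/∂q_E = 84 − 6q_E − 2q_C = 0 ⇒ q_E = 14 − (1/3)q_C.
The reaction-function slope is −1/3, so a 9-unit rise in q_C moves q_E by −1/3 × 9 = −3. E's best response falls — the actions are strategic substitutes.

-3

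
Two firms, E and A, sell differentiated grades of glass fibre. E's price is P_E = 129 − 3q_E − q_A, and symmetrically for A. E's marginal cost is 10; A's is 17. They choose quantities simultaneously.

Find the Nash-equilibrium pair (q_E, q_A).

Firm E's profit: π = q_E(129 − 3q_E − q_A) − 10q_E.
∂π/∂q_E = 119 − 6q_E − q_A = 0 ⇒ q_E = 119/6 − (1/6)q_A.
Similarly q_A = 56/3 − (1/6)q_E.
Plugging q_A into E's best response: q_E = 119/6 − (1/6)(56/3 − (1/6)q_E) ⇒ (35/36)q_E = 301/18, so q_E = 17.2.
Then q_A = 56/3 − (1/6)·17.2 = 15.8.

17.2, 15.8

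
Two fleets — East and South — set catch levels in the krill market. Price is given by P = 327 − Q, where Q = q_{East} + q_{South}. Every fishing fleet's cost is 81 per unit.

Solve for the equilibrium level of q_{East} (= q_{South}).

82

Fishing fleet East's profit: π = q_{East}(327 − (q_{East} + q_{South})) − 81q_{East}.
∂π/∂q_{East} = 246 − 2q_{East} − q_{South} = 0, so q_{East} = 123 − 0.5q_{South}.
By symmetry q_{South} = q_{East}; substituting into the reaction function, 1.5q_{East} = 123 and q_{East} = 82.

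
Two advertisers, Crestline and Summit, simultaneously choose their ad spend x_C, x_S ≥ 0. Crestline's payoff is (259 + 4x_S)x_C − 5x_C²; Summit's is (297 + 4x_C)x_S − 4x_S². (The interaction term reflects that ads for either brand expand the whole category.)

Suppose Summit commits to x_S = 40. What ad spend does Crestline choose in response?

41.9

Expanding Crestline's payoff: 259x_C + 4x_Sx_C − 5x_C².
∂π/∂x_C = 259 + 4x_S − 10x_C = 0, so x_C = 25.9 + 0.4x_S.
At x_S = 40: x_C = 25.9 + 0.4·40 = 41.9.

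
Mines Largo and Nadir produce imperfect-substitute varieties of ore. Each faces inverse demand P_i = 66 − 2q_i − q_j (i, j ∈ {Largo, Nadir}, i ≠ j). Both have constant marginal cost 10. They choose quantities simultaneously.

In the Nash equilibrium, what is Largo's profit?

Mine Largo's profit: π = q_{Largo}(66 − 2q_{Largo} − q_{Nadir}) − 10q_{Largo}.
∂π/∂q_{Largo} = 56 − 4q_{Largo} − q_{Nadir} = 0 ⇒ q_{Largo} = 14 − 0.25q_{Nadir}.
The game is symmetric, so in equilibrium q_{Nadir} = q_{Largo}: the reaction function gives 1.25q_{Largo} = 14, hence q_{Largo} = 11.2.
P_{Largo} = 66 − 2·11.2 − 11.2 = 32.4.
Profit = (32.4 − 10)·11.2 = 250.88.

250.88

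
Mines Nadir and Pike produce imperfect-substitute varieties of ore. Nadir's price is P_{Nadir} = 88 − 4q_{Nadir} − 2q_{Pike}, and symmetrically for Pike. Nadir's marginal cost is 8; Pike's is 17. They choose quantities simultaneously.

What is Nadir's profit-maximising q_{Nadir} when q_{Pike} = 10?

Mine Nadir's profit: π = q_{Nadir}(88 − 4q_{Nadir} − 2q_{Pike}) − 8q_{Nadir}.
∂π/∂q_{Nadir} = 80 − 8q_{Nadir} − 2q_{Pike} = 0 ⇒ q_{Nadir} = 10 − 0.25q_{Pike}.
At q_{Pike} = 10: q_{Nadir} = 10 − 0.25·10 = 7.5.

7.5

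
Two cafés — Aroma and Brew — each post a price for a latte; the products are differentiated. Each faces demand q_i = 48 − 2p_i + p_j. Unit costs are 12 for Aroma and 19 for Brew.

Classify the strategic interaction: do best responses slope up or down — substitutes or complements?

Aroma's profit: π = (p_{Aroma} − 12)(48 − 2p_{Aroma} + p_{Brew}).
∂π/∂p_{Aroma} = 72 − 4p_{Aroma} + p_{Brew} = 0 ⇒ p_{Aroma} = 18 + 0.25p_{Brew}.
The best-response slope dp_{Aroma}/dp_{Brew} = 0.25 > 0: the reaction function is upward-sloping, so the choices are strategic complements.

strategic complements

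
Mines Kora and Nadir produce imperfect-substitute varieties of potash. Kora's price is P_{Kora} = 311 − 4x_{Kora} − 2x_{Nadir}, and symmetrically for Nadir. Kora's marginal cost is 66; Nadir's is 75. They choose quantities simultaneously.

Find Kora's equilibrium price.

Mine Kora's profit: π = x_{Kora}(311 − 4x_{Kora} − 2x_{Nadir}) − 66x_{Kora}.
∂π/∂x_{Kora} = 245 − 8x_{Kora} − 2x_{Nadir} = 0 ⇒ x_{Kora} = 30.625 − 0.25x_{Nadir}.
Similarly x_{Nadir} = 29.5 − 0.25x_{Kora}.
Solving the two reaction functions simultaneously: (1 − (−0.25)(−0.25))x_{Kora} = 30.625 − 0.25·29.5, so 0.9375x_{Kora} = 23.25 and x_{Kora} = 24.8.
Then x_{Nadir} = 29.5 − 0.25·24.8 = 23.3.
P_{Kora} = 311 − 4·24.8 − 2·23.3 = 165.2.

165.2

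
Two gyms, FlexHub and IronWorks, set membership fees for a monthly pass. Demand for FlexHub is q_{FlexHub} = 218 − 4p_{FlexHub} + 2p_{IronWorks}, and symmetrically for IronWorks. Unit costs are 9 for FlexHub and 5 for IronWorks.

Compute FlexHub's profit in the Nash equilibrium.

FlexHub's profit: π = (p_{FlexHub} − 9)(218 − 4p_{FlexHub} + 2p_{IronWorks}).
∂π/∂p_{FlexHub} = 254 − 8p_{FlexHub} + 2p_{IronWorks} = 0 ⇒ p_{FlexHub} = 31.75 + 0.25p_{IronWorks}.
Similarly p_{IronWorks} = 29.75 + 0.25p_{FlexHub}.
Plugging p_{IronWorks} into FlexHub's best response: p_{FlexHub} = 31.75 + 0.25(29.75 + 0.25p_{FlexHub}) ⇒ 0.9375p_{FlexHub} = 39.1875, so p_{FlexHub} = 41.8.
Then p_{IronWorks} = 29.75 + 0.25·41.8 = 40.2.
q_{FlexHub} = 218 − 4·41.8 + 2·40.2 = 131.2.
Profit = (41.8 − 9)·131.2 = 4303.36.

4303.36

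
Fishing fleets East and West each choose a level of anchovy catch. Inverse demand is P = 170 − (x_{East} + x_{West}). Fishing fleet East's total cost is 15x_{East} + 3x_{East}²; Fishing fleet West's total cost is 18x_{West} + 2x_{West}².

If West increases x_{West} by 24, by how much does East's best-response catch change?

Fishing fleet East's profit: π = x_{East}(170 − (x_{East} + x_{West})) − 15x_{East} − 3x_{East}².
∂π/∂x_{East} = 155 − 8x_{East} − x_{West} = 0, so x_{East} = 19.375 − 0.125x_{West}.
The reaction-function slope is −0.125, so a 24-unit rise in x_{West} moves x_{East} by −0.125 × 24 = −3. East's best response falls — the actions are strategic substitutes.

-3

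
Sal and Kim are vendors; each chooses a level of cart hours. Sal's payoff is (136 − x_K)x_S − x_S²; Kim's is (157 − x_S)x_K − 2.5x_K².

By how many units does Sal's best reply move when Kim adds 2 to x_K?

Expanding Sal's payoff: 136x_S − x_Kx_S − x_S².
∂π/∂x_S = 136 − x_K − 2x_S = 0, so x_S = 68 − 0.5x_K.
The reaction-function slope is −0.5, so a 2-unit rise in x_K moves x_S by −0.5 × 2 = −1. Sal's best response falls — the actions are strategic substitutes.

-1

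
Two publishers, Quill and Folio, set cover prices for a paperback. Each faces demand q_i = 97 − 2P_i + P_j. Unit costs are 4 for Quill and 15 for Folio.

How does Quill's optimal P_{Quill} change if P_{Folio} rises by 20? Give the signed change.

5

Quill's profit: π = (P_{Quill} − 4)(97 − 2P_{Quill} + P_{Folio}).
∂π/∂P_{Quill} = 105 − 4P_{Quill} + P_{Folio} = 0 ⇒ P_{Quill} = 26.25 + 0.25P_{Folio}.
The reaction-function slope is 0.25, so a 20-unit rise in P_{Folio} moves P_{Quill} by 0.25 × 20 = 5. Quill's best response rises — the actions are strategic complements.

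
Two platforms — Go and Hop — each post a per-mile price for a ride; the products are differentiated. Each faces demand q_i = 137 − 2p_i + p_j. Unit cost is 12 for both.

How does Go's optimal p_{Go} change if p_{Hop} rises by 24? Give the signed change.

Go's profit: π = (p_{Go} − 12)(137 − 2p_{Go} + p_{Hop}).
∂π/∂p_{Go} = 161 − 4p_{Go} + p_{Hop} = 0 ⇒ p_{Go} = 40.25 + 0.25p_{Hop}.
The reaction-function slope is 0.25, so a 24-unit rise in p_{Hop} moves p_{Go} by 0.25 × 24 = 6. Go's best response rises — the actions are strategic complements.

6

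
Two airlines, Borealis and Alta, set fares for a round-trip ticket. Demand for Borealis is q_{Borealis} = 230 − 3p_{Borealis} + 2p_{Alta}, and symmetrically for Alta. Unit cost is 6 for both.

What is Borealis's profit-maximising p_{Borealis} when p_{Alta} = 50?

58

Borealis's profit: π = (p_{Borealis} − 6)(230 − 3p_{Borealis} + 2p_{Alta}).
∂π/∂p_{Borealis} = 248 − 6p_{Borealis} + 2p_{Alta} = 0 ⇒ p_{Borealis} = 124/3 + (1/3)p_{Alta}.
At p_{Alta} = 50: p_{Borealis} = 124/3 + (1/3)·50 = 58.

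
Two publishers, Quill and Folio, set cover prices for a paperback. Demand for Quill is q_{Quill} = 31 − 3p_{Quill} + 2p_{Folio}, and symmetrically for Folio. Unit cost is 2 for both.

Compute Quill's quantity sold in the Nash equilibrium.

Quill's profit: π = (p_{Quill} − 2)(31 − 3p_{Quill} + 2p_{Folio}).
∂π/∂p_{Quill} = 37 − 6p_{Quill} + 2p_{Folio} = 0 ⇒ p_{Quill} = 37/6 + (1/3)p_{Folio}.
Setting p_{Quill} = p_{Folio} in the reaction function: p_{Quill} = 37/6 + (1/3)p_{Quill}, so p_{Quill} = (37/6) / (2/3) = 9.25.
q_{Quill} = 31 − 3·9.25 + 2·9.25 = 21.75.

21.75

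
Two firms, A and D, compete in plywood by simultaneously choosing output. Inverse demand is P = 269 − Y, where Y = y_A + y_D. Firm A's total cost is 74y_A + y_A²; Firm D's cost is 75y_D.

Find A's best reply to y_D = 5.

47.5

Firm A's profit: π = y_A(269 − (y_A + y_D)) − 74y_A − y_A².
∂π/∂y_A = 195 − 4y_A − y_D = 0, so y_A = 48.75 − 0.25y_D.
At y_D = 5: y_A = 48.75 − 0.25·5 = 47.5.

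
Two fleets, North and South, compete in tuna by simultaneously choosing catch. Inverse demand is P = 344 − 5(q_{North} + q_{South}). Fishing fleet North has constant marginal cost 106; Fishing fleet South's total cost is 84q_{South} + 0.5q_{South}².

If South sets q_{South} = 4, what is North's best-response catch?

Fishing fleet North's profit: π = q_{North}(344 − 5(q_{North} + q_{South})) − 106q_{North}.
∂π/∂q_{North} = 238 − 10q_{North} − 5q_{South} = 0, so q_{North} = 23.8 − 0.5q_{South}.
At q_{South} = 4: q_{North} = 23.8 − 0.5·4 = 21.8.

21.8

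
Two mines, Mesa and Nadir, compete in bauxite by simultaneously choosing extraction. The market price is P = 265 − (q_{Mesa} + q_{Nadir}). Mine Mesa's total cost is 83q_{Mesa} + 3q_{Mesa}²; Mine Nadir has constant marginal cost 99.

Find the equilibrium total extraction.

89.6

Mine Mesa's profit: π = q_{Mesa}(265 − (q_{Mesa} + q_{Nadir})) − 83q_{Mesa} − 3q_{Mesa}².
∂π/∂q_{Mesa} = 182 − 8q_{Mesa} − q_{Nadir} = 0, so q_{Mesa} = 22.75 − 0.125q_{Nadir}.
For Nadir: ∂π/∂q_{Nadir} = 166 − 2q_{Nadir} − q_{Mesa} = 0 ⇒ q_{Nadir} = 83 − 0.5q_{Mesa}.
Substituting the second reaction function into the first: q_{Mesa} = 22.75 − 0.125(83 − 0.5q_{Mesa}), which gives 0.9375q_{Mesa} = 12.375 ⇒ q_{Mesa} = 13.2.
Then q_{Nadir} = 83 − 0.5·13.2 = 76.4.
Total extraction: 13.2 + 76.4 = 89.6.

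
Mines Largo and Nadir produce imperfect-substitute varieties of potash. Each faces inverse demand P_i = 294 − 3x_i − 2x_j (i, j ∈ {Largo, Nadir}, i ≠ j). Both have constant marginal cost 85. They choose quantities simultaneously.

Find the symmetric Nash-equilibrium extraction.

26.125

Mine Largo's profit: π = x_{Largo}(294 − 3x_{Largo} − 2x_{Nadir}) − 85x_{Largo}.
∂π/∂x_{Largo} = 209 − 6x_{Largo} − 2x_{Nadir} = 0 ⇒ x_{Largo} = 209/6 − (1/3)x_{Nadir}.
Setting x_{Largo} = x_{Nadir} in the reaction function: x_{Largo} = 209/6 − (1/3)x_{Largo}, so x_{Largo} = (209/6) / (4/3) = 26.125.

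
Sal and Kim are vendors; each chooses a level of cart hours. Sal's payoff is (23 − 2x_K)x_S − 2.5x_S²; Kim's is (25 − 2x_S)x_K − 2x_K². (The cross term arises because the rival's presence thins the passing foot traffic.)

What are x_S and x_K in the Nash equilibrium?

Expanding Sal's payoff: 23x_S − 2x_Kx_S − 2.5x_S².
∂π/∂x_S = 23 − 2x_K − 5x_S = 0, so x_S = 4.6 − 0.4x_K.
Likewise for Kim: x_K = 6.25 − 0.5x_S.
Plugging x_K into Sal's best response: x_S = 4.6 − 0.4(6.25 − 0.5x_S) ⇒ 0.8x_S = 2.1, so x_S = 2.625.
Then x_K = 6.25 − 0.5·2.625 = 4.9375.

2.625, 4.9375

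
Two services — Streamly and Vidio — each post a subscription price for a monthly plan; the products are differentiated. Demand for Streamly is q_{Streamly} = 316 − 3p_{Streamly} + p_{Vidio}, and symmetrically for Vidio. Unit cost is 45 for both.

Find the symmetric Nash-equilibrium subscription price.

Streamly's profit: π = (p_{Streamly} − 45)(316 − 3p_{Streamly} + p_{Vidio}).
∂π/∂p_{Streamly} = 451 − 6p_{Streamly} + p_{Vidio} = 0 ⇒ p_{Streamly} = 451/6 + (1/6)p_{Vidio}.
By symmetry p_{Vidio} = p_{Streamly}; substituting into the reaction function, (5/6)p_{Streamly} = 451/6 and p_{Streamly} = 90.2.

90.2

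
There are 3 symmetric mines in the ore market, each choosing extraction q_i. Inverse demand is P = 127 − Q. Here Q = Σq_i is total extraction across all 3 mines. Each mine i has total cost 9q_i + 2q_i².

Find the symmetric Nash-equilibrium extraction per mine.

A representative mine's profit is π_i = q_i(127 − Q) − 9q_i − 2q_i², with Q = q_i + Σ_{j≠i} q_j.
First-order condition: 118 − 6q_i − Σ_{j≠i} q_j = 0.
In a symmetric equilibrium every mine chooses the same q, so Σ_{j≠i} q_j = 2q. The condition becomes 118 − 8q = 0, giving q = 118/8 = 14.75.

14.75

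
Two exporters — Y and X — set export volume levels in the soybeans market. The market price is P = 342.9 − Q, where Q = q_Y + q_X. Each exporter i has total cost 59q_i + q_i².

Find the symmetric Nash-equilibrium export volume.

56.78

Exporter Y's profit: π = q_Y(342.9 − (q_Y + q_X)) − 59q_Y − q_Y².
∂π/∂q_Y = 283.9 − 4q_Y − q_X = 0, so q_Y = 70.975 − 0.25q_X.
Setting q_Y = q_X in the reaction function: q_Y = 70.975 − 0.25q_Y, so q_Y = 70.975 / 1.25 = 56.78.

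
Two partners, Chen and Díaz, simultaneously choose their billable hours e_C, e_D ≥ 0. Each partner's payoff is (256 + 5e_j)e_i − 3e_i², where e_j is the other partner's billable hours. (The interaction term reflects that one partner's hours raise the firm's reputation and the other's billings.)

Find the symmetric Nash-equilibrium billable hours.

256

Chen's payoff is (256 + 5e_D)e_C − 3e_C².
∂π/∂e_C = 256 + 5e_D − 6e_C = 0, so e_C = 128/3 + (5/6)e_D.
Setting e_C = e_D in the reaction function: e_C = 128/3 + (5/6)e_C, so e_C = (128/3) / (1/6) = 256.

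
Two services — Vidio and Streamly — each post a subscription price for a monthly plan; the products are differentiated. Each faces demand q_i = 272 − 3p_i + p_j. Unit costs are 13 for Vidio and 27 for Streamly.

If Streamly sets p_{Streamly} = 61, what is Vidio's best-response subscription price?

Vidio's profit: π = (p_{Vidio} − 13)(272 − 3p_{Vidio} + p_{Streamly}).
∂π/∂p_{Vidio} = 311 − 6p_{Vidio} + p_{Streamly} = 0 ⇒ p_{Vidio} = 311/6 + (1/6)p_{Streamly}.
At p_{Streamly} = 61: p_{Vidio} = 311/6 + (1/6)·61 = 62.

62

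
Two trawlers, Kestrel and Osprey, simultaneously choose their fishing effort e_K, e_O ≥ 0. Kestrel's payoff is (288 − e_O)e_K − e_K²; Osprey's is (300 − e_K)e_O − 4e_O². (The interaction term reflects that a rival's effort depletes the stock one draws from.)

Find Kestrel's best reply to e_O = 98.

Expanding Kestrel's payoff: 288e_K − e_Oe_K − e_K².
∂π/∂e_K = 288 − e_O − 2e_K = 0, so e_K = 144 − 0.5e_O.
At e_O = 98: e_K = 144 − 0.5·98 = 95.

95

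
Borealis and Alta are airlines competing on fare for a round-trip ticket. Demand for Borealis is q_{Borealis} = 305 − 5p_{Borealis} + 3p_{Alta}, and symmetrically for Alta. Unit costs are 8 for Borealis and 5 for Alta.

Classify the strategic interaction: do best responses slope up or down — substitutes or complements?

strategic complements

Borealis's profit: π = (p_{Borealis} − 8)(305 − 5p_{Borealis} + 3p_{Alta}).
∂π/∂p_{Borealis} = 345 − 10p_{Borealis} + 3p_{Alta} = 0 ⇒ p_{Borealis} = 34.5 + 0.3p_{Alta}.
The best-response slope dp_{Borealis}/dp_{Alta} = 0.3 > 0: the reaction function is upward-sloping, so the choices are strategic complements.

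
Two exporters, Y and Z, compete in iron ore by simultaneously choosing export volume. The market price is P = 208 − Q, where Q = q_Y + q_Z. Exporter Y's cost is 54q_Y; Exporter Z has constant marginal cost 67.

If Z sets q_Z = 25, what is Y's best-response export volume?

64.5

Exporter Y's profit: π = q_Y(208 − (q_Y + q_Z)) − 54q_Y.
∂π/∂q_Y = 154 − 2q_Y − q_Z = 0, so q_Y = 77 − 0.5q_Z.
At q_Z = 25: q_Y = 77 − 0.5·25 = 64.5.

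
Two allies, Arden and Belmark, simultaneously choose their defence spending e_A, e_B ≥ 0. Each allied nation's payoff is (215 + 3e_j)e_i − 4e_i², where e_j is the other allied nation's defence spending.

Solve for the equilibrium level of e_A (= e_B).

43

Arden's payoff is (215 + 3e_B)e_A − 4e_A².
∂π/∂e_A = 215 + 3e_B − 8e_A = 0, so e_A = 26.875 + 0.375e_B.
Setting e_A = e_B in the reaction function: e_A = 26.875 + 0.375e_A, so e_A = 26.875 / 0.625 = 43.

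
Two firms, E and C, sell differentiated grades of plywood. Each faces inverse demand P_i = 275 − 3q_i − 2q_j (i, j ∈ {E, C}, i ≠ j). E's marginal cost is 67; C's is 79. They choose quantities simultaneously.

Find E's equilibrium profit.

Firm E's profit: π = q_E(275 − 3q_E − 2q_C) − 67q_E.
∂π/∂q_E = 208 − 6q_E − 2q_C = 0 ⇒ q_E = 104/3 − (1/3)q_C.
Similarly q_C = 98/3 − (1/3)q_E.
Substituting the second reaction function into the first: q_E = 104/3 − (1/3)(98/3 − (1/3)q_E), which gives (8/9)q_E = 214/9 ⇒ q_E = 26.75.
Then q_C = 98/3 − (1/3)·26.75 = 23.75.
P_E = 275 − 3·26.75 − 2·23.75 = 147.25.
Profit = (147.25 − 67)·26.75 = 2146.6875.

2146.6875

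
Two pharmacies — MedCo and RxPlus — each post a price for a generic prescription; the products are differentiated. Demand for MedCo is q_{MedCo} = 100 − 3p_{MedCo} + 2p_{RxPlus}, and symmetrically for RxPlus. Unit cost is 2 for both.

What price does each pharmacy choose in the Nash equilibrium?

MedCo's profit: π = (p_{MedCo} − 2)(100 − 3p_{MedCo} + 2p_{RxPlus}).
∂π/∂p_{MedCo} = 106 − 6p_{MedCo} + 2p_{RxPlus} = 0 ⇒ p_{MedCo} = 53/3 + (1/3)p_{RxPlus}.
By symmetry p_{RxPlus} = p_{MedCo}; substituting into the reaction function, (2/3)p_{MedCo} = 53/3 and p_{MedCo} = 26.5.

26.5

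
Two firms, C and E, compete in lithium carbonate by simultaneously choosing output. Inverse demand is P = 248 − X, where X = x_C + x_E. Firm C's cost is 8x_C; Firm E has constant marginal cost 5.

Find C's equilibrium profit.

Firm C's profit: π = x_C(248 − (x_C + x_E)) − 8x_C.
∂π/∂x_C = 240 − 2x_C − x_E = 0, so x_C = 120 − 0.5x_E.
By the same steps for E: x_E = 121.5 − 0.5x_C.
Substituting the second reaction function into the first: x_C = 120 − 0.5(121.5 − 0.5x_C), which gives 0.75x_C = 59.25 ⇒ x_C = 79.
Then x_E = 121.5 − 0.5·79 = 82.
Price P = 248 − 161 = 87.
C's profit: (87 − 8)·79 = 6241.

6241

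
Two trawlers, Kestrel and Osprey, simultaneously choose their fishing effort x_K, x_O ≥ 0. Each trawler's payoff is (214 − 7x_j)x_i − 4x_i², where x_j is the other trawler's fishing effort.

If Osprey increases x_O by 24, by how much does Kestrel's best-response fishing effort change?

-21

Kestrel's payoff is (214 − 7x_O)x_K − 4x_K².
∂π/∂x_K = 214 − 7x_O − 8x_K = 0, so x_K = 26.75 − 0.875x_O.
The reaction-function slope is −0.875, so a 24-unit rise in x_O moves x_K by −0.875 × 24 = −21. Kestrel's best response falls — the actions are strategic substitutes.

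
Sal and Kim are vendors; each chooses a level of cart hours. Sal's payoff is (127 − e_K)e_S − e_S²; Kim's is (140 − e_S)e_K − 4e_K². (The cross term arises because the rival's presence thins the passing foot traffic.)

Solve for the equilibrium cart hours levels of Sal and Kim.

58.4, 10.2

Expanding Sal's payoff: 127e_S − e_Ke_S − e_S².
∂π/∂e_S = 127 − e_K − 2e_S = 0, so e_S = 63.5 − 0.5e_K.
Likewise for Kim: e_K = 17.5 − 0.125e_S.
Plugging e_K into Sal's best response: e_S = 63.5 − 0.5(17.5 − 0.125e_S) ⇒ 0.9375e_S = 54.75, so e_S = 58.4.
Then e_K = 17.5 − 0.125·58.4 = 10.2.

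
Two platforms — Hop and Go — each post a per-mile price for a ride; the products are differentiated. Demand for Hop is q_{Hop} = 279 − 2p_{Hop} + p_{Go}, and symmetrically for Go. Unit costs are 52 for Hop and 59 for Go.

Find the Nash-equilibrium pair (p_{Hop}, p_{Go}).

128.6, 131.4

Hop's profit: π = (p_{Hop} − 52)(279 − 2p_{Hop} + p_{Go}).
∂π/∂p_{Hop} = 383 − 4p_{Hop} + p_{Go} = 0 ⇒ p_{Hop} = 95.75 + 0.25p_{Go}.
Similarly p_{Go} = 99.25 + 0.25p_{Hop}.
Plugging p_{Go} into Hop's best response: p_{Hop} = 95.75 + 0.25(99.25 + 0.25p_{Hop}) ⇒ 0.9375p_{Hop} = 120.5625, so p_{Hop} = 128.6.
Then p_{Go} = 99.25 + 0.25·128.6 = 131.4.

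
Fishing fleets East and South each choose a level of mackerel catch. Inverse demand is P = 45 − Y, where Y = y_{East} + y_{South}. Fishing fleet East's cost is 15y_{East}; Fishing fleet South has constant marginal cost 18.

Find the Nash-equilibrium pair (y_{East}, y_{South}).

Fishing fleet East's profit: π = y_{East}(45 − (y_{East} + y_{South})) − 15y_{East}.
∂π/∂y_{East} = 30 − 2y_{East} − y_{South} = 0, so y_{East} = 15 − 0.5y_{South}.
By the same steps for South: y_{South} = 13.5 − 0.5y_{East}.
Substituting the second reaction function into the first: y_{East} = 15 − 0.5(13.5 − 0.5y_{East}), which gives 0.75y_{East} = 8.25 ⇒ y_{East} = 11.
Then y_{South} = 13.5 − 0.5·11 = 8.

11, 8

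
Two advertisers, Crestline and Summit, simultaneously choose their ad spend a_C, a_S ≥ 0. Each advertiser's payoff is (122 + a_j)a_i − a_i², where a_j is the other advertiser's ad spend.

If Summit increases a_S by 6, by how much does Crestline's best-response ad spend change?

Crestline's payoff is (122 + a_S)a_C − a_C².
∂π/∂a_C = 122 + a_S − 2a_C = 0, so a_C = 61 + 0.5a_S.
The reaction-function slope is 0.5, so a 6-unit rise in a_S moves a_C by 0.5 × 6 = 3. Crestline's best response rises — the actions are strategic complements.

3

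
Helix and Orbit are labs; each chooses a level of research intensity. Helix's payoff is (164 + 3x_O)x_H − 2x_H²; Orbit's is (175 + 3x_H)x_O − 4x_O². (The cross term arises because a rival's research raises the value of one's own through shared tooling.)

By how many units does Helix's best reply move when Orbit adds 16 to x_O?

12

Expanding Helix's payoff: 164x_H + 3x_Ox_H − 2x_H².
∂π/∂x_H = 164 + 3x_O − 4x_H = 0, so x_H = 41 + 0.75x_O.
The reaction-function slope is 0.75, so a 16-unit rise in x_O moves x_H by 0.75 × 16 = 12. Helix's best response rises — the actions are strategic complements.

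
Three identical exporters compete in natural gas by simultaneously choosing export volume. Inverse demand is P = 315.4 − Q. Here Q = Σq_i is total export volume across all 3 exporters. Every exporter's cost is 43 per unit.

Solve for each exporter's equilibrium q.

A representative exporter's profit is π_i = q_i(315.4 − Q) − 43q_i, with Q = q_i + Σ_{j≠i} q_j.
First-order condition: 272.4 − 2q_i − Σ_{j≠i} q_j = 0.
With identical exporters, set every q_j = q: then 272.4 − 2q − 2q = 0, i.e. q = 272.4/4 = 68.1.

68.1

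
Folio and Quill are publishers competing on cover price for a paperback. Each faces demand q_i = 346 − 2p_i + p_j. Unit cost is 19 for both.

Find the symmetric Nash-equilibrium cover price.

Folio's profit: π = (p_{Folio} − 19)(346 − 2p_{Folio} + p_{Quill}).
∂π/∂p_{Folio} = 384 − 4p_{Folio} + p_{Quill} = 0 ⇒ p_{Folio} = 96 + 0.25p_{Quill}.
By symmetry p_{Quill} = p_{Folio}; substituting into the reaction function, 0.75p_{Folio} = 96 and p_{Folio} = 128.

128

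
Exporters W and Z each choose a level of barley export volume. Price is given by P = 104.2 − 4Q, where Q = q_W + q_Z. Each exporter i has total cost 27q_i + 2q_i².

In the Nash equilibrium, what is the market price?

65.6

Exporter W's profit: π = q_W(104.2 − 4(q_W + q_Z)) − 27q_W − 2q_W².
∂π/∂q_W = 77.2 − 12q_W − 4q_Z = 0, so q_W = 193/30 − (1/3)q_Z.
The game is symmetric, so in equilibrium q_Z = q_W: the reaction function gives (4/3)q_W = 193/30, hence q_W = 4.825.
Equilibrium price: P = 104.2 − 4·9.65 = 65.6.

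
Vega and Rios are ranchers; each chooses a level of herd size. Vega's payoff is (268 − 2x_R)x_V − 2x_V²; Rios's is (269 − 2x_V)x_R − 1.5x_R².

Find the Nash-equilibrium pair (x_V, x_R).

Expanding Vega's payoff: 268x_V − 2x_Rx_V − 2x_V².
∂π/∂x_V = 268 − 2x_R − 4x_V = 0, so x_V = 67 − 0.5x_R.
Likewise for Rios: x_R = 269/3 − (2/3)x_V.
Substituting the second reaction function into the first: x_V = 67 − 0.5(269/3 − (2/3)x_V), which gives (2/3)x_V = 133/6 ⇒ x_V = 33.25.
Then x_R = 269/3 − (2/3)·33.25 = 67.5.

33.25, 67.5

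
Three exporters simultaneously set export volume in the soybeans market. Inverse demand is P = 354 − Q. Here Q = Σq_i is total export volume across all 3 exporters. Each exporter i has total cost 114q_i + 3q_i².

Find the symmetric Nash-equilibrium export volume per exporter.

24

A representative exporter's profit is π_i = q_i(354 − Q) − 114q_i − 3q_i², with Q = q_i + Σ_{j≠i} q_j.
First-order condition: 240 − 8q_i − Σ_{j≠i} q_j = 0.
With identical exporters, set every q_j = q: then 240 − 8q − 2q = 0, i.e. q = 240/10 = 24.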